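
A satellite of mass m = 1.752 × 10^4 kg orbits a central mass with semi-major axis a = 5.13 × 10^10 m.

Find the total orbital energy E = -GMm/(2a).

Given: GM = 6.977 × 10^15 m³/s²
a = 5.13 × 10^10 m
GM = 6.977 × 10^15 m³/s²
2a = 1.026 × 10^11 m
GMm = 6.977 × 10^15 × 17520 = 1.22237 × 10^20 m³·kg/s²
E = −GMm/(2a) = -1.19139 × 10^9 J ≈ -1.191 GJ

Final answer: -1.191 GJ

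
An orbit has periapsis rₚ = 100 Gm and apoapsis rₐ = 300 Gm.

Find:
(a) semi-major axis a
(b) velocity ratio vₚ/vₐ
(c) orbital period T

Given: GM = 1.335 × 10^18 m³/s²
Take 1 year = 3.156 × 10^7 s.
rₚ = 100 Gm = 1 × 10^11 m
rₐ = 300 Gm = 3 × 10^11 m
GM = 1.335 × 10^18 m³/s²
a = (rₚ + rₐ)/2 = 2 × 10^11 m
e = (rₐ − rₚ)/(rₐ + rₚ) = (2 × 10^11) / (4 × 10^11) = 0.5
(a) a = 2 × 10^11 m ≈ 200 Gm
(b) vₚ/vₐ = rₐ/rₚ (angular momentum) = (3 × 10^11) / (1 × 10^11) = 3 ≈ 3
(c) a³ = 8 × 10^33 m³;  T = 2π √(a³/GM) = 2π × 7.74113 × 10^7 s = 4.8639 × 10^8 s ≈ 15.41 years

Final answer:
(a) semi-major axis a = 200 Gm
(b) velocity ratio vₚ/vₐ = 3
(c) orbital period T = 15.41 years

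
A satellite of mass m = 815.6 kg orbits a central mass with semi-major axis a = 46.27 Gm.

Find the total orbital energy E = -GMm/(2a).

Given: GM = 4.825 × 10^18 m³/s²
a = 46.27 Gm = 4.627 × 10^10 m
GM = 4.825 × 10^18 m³/s²
2a = 9.254 × 10^10 m
GMm = 4.825 × 10^18 × 815.6 = 3.93527 × 10^21 m³·kg/s²
E = −GMm/(2a) = -4.25251 × 10^10 J ≈ -42.53 GJ

Final answer: -42.53 GJ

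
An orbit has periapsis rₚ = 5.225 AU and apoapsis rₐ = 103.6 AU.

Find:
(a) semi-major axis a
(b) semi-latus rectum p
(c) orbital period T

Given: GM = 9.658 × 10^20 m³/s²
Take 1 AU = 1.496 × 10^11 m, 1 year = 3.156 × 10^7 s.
rₚ = 5.225 AU = 7.8166 × 10^11 m
rₐ = 103.6 AU = 1.54986 × 10^13 m
GM = 9.658 × 10^20 m³/s²
a = (rₚ + rₐ)/2 = 8.14011 × 10^12 m
e = (rₐ − rₚ)/(rₐ + rₚ) = (1.47169 × 10^13) / (1.62802 × 10^13) = 0.903974
(a) a = 8.14011 × 10^12 m ≈ 54.41 AU
(b) 1 − e² = 0.182831;  p = a(1 − e²) = 8.14011 × 10^12 × 0.182831 = 1.48826 × 10^12 m ≈ 9.948 AU
(c) a³ = 5.39375 × 10^38 m³;  T = 2π √(a³/GM) = 2π × 7.47312 × 10^8 s = 4.6955 × 10^9 s ≈ 148.8 years

Final answer:
(a) semi-major axis a = 54.41 AU
(b) semi-latus rectum p = 9.948 AU
(c) orbital period T = 148.8 years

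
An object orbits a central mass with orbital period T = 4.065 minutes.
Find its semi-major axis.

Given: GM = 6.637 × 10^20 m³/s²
T = 4.065 minutes = 243.9 s
GM = 6.637 × 10^20 m³/s²
Kepler's third law: a³ = GM T² / (4π²)
T² = 59487.2 s²
a³ = (6.637 × 10^20) × 59487.2 / (4π²) = 1.00008 × 10^24 m³
a = (a³)^(1/3) = 1.00003 × 10^8 m ≈ 100 Mm

Final answer: 100 Mm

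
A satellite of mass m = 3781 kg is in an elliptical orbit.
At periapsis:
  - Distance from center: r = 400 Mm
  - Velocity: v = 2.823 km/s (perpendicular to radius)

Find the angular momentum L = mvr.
r = 400 Mm = 4 × 10^8 m
v = 2.823 km/s = 2823 m/s
vr = 2823 × 4 × 10^8 = 1.1292 × 10^12 m²/s
L = m × vr = 3781 × 1.1292 × 10^12 = 4.26951 × 10^15 kg·m²/s ≈ 4.27 × 10^15 kg·m²/s

Final answer: L = 4.27 × 10^15 kg·m²/s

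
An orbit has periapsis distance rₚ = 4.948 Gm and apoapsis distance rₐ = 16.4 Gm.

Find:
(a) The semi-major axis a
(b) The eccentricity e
rₚ = 4.948 Gm = 4.948 × 10^9 m
rₐ = 16.4 Gm = 1.64 × 10^10 m
(a) a = (rₚ + rₐ)/2 = 1.0674 × 10^10 m ≈ 10.67 Gm
(b) e = (rₐ − rₚ)/(rₐ + rₚ) = (1.1452 × 10^10) / (2.1348 × 10^10) = 0.536444

Final answer:
(a) a = 10.67 Gm
(b) e = 0.5364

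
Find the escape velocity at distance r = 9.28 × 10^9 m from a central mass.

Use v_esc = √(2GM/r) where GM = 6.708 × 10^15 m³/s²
r = 9.28 × 10^9 m
GM = 6.708 × 10^15 m³/s²
2GM/r = 2 × (6.708 × 10^15) / (9.28 × 10^9) = 1.44569 × 10^6 m²/s²
v_esc = √(2GM/r) = 1202.37 m/s ≈ 1.202 km/s

Final answer: 1.202 km/s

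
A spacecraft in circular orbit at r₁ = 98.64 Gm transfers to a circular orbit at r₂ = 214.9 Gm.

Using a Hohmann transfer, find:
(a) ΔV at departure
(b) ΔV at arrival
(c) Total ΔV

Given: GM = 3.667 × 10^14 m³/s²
r₁ = 98.64 Gm = 9.864 × 10^10 m
r₂ = 214.9 Gm = 2.149 × 10^11 m
GM = 3.667 × 10^14 m³/s²
Transfer ellipse: a_t = (r₁ + r₂)/2 = 1.5677 × 10^11 m
Circular speed at r₁: v₁ = √(GM/r₁) = 60.9718 m/s
Transfer speed at r₁ (periapsis): v₁ₜ = √(GM(2/r₁ − 1/a_t)) = 71.3864 m/s
(a) ΔV₁ = v₁ₜ − v₁ = 10.4146 m/s ≈ 10.41 m/s
Circular speed at r₂: v₂ = √(GM/r₂) = 41.3083 m/s
Transfer speed at r₂ (apoapsis): v₂ₜ = √(GM(2/r₂ − 1/a_t)) = 32.7667 m/s
(b) ΔV₂ = v₂ − v₂ₜ = 8.54162 m/s ≈ 8.542 m/s
(c) ΔV_total = ΔV₁ + ΔV₂ = 18.9563 m/s ≈ 18.96 m/s

Final answer:
(a) ΔV₁ = 10.41 m/s
(b) ΔV₂ = 8.542 m/s
(c) ΔV_total = 18.96 m/s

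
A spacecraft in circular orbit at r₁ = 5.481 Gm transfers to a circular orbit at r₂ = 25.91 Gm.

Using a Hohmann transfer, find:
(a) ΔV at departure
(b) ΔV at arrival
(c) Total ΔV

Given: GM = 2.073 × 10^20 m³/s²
r₁ = 5.481 Gm = 5.481 × 10^9 m
r₂ = 25.91 Gm = 2.591 × 10^10 m
GM = 2.073 × 10^20 m³/s²
Transfer ellipse: a_t = (r₁ + r₂)/2 = 1.56955 × 10^10 m
Circular speed at r₁: v₁ = √(GM/r₁) = 194478 m/s
Transfer speed at r₁ (periapsis): v₁ₜ = √(GM(2/r₁ − 1/a_t)) = 249871 m/s
(a) ΔV₁ = v₁ₜ − v₁ = 55393.3 m/s ≈ 55.39 km/s
Circular speed at r₂: v₂ = √(GM/r₂) = 89447 m/s
Transfer speed at r₂ (apoapsis): v₂ₜ = √(GM(2/r₂ − 1/a_t)) = 52857.7 m/s
(b) ΔV₂ = v₂ − v₂ₜ = 36589.3 m/s ≈ 36.59 km/s
(c) ΔV_total = ΔV₁ + ΔV₂ = 91982.7 m/s ≈ 91.98 km/s

Final answer:
(a) ΔV₁ = 55.39 km/s
(b) ΔV₂ = 36.59 km/s
(c) ΔV_total = 91.98 km/s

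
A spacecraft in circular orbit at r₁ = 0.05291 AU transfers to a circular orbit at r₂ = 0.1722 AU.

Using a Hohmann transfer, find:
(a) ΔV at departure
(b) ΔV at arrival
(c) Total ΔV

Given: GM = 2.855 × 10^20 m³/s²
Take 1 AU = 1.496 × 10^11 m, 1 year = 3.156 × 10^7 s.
r₁ = 0.05291 AU = 7.91534 × 10^9 m
r₂ = 0.1722 AU = 2.57611 × 10^10 m
GM = 2.855 × 10^20 m³/s²
Transfer ellipse: a_t = (r₁ + r₂)/2 = 1.68382 × 10^10 m
Circular speed at r₁: v₁ = √(GM/r₁) = 189919 m/s
Transfer speed at r₁ (periapsis): v₁ₜ = √(GM(2/r₁ − 1/a_t)) = 234911 m/s
(a) ΔV₁ = v₁ₜ − v₁ = 44991.6 m/s ≈ 9.492 AU/year
Circular speed at r₂: v₂ = √(GM/r₂) = 105274 m/s
Transfer speed at r₂ (apoapsis): v₂ₜ = √(GM(2/r₂ − 1/a_t)) = 72178.4 m/s
(b) ΔV₂ = v₂ − v₂ₜ = 33095.5 m/s ≈ 6.982 AU/year
(c) ΔV_total = ΔV₁ + ΔV₂ = 78087.1 m/s ≈ 16.47 AU/year

Final answer:
(a) ΔV₁ = 9.492 AU/year
(b) ΔV₂ = 6.982 AU/year
(c) ΔV_total = 16.47 AU/year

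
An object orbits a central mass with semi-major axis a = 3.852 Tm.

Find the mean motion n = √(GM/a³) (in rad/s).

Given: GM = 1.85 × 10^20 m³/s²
a = 3.852 Tm = 3.852 × 10^12 m
GM = 1.85 × 10^20 m³/s²
a³ = 5.71556 × 10^37 m³
GM/a³ = (1.85 × 10^20) / (5.71556 × 10^37) = 3.23678 × 10^-18 s⁻²
n = √(GM/a³) = 1.7991 × 10^-9 rad/s ≈ 1.799 × 10^-9 rad/s

Final answer: n = 1.799 × 10^-9 rad/s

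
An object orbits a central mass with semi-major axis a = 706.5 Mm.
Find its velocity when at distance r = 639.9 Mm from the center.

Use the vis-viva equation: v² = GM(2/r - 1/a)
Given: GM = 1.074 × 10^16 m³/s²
a = 706.5 Mm = 7.065 × 10^8 m
r = 639.9 Mm = 6.399 × 10^8 m
GM = 1.074 × 10^16 m³/s²
2/r − 1/a = 3.12549 × 10^-9 − 1.41543 × 10^-9 = 1.71006 × 10^-9 m⁻¹
v² = GM (2/r − 1/a) = 1.8366 × 10^7 m²/s²
v = 4285.56 m/s ≈ 4.286 km/s

Final answer: 4.286 km/s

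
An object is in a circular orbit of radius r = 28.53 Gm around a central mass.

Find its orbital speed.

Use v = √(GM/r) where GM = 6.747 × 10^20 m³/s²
r = 28.53 Gm = 2.853 × 10^10 m
GM = 6.747 × 10^20 m³/s²
GM/r = (6.747 × 10^20) / (2.853 × 10^10) = 2.36488 × 10^10 m²/s²
v = √(GM/r) = 153782 m/s ≈ 153.8 km/s

Final answer: 153.8 km/s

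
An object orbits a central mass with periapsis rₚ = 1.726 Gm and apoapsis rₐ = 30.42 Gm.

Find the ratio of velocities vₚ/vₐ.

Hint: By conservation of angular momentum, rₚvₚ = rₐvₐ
rₚ = 1.726 Gm = 1.726 × 10^9 m
rₐ = 30.42 Gm = 3.042 × 10^10 m
rₚvₚ = rₐvₐ  ⇒  vₚ/vₐ = rₐ/rₚ
vₚ/vₐ = (3.042 × 10^10) / (1.726 × 10^9) = 17.6246

Final answer: vₚ/vₐ = 17.62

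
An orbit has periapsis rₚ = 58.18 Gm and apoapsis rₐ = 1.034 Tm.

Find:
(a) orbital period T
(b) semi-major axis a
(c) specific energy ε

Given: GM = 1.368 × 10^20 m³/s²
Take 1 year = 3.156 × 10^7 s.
rₚ = 58.18 Gm = 5.818 × 10^10 m
rₐ = 1.034 Tm = 1.034 × 10^12 m
GM = 1.368 × 10^20 m³/s²
a = (rₚ + rₐ)/2 = 5.4609 × 10^11 m
e = (rₐ − rₚ)/(rₐ + rₚ) = (9.7582 × 10^11) / (1.09218 × 10^12) = 0.893461
(a) a³ = 1.62852 × 10^35 m³;  T = 2π √(a³/GM) = 2π × 3.45027 × 10^7 s = 2.16787 × 10^8 s ≈ 6.869 years
(b) a = 5.4609 × 10^11 m ≈ 546.1 Gm
(c) 2a = 1.09218 × 10^12 m;  ε = −GM/(2a) = -1.25254 × 10^8 J/kg ≈ -125.3 MJ/kg

Final answer:
(a) orbital period T = 6.869 years
(b) semi-major axis a = 546.1 Gm
(c) specific energy ε = -125.3 MJ/kg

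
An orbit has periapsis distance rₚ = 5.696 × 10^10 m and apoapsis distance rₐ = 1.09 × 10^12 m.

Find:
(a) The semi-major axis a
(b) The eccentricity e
rₚ = 5.696 × 10^10 m
rₐ = 1.09 × 10^12 m
(a) a = (rₚ + rₐ)/2 = 5.7348 × 10^11 m ≈ 5.735 × 10^11 m
(b) e = (rₐ − rₚ)/(rₐ + rₚ) = (1.03304 × 10^12) / (1.14696 × 10^12) = 0.900677

Final answer:
(a) a = 5.735 × 10^11 m
(b) e = 0.9007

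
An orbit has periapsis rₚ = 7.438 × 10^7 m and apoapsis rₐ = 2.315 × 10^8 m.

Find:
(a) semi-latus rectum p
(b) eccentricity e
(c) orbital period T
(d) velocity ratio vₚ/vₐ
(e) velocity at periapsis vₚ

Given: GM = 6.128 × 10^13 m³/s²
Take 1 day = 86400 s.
rₚ = 7.438 × 10^7 m
rₐ = 2.315 × 10^8 m
GM = 6.128 × 10^13 m³/s²
a = (rₚ + rₐ)/2 = 1.5294 × 10^8 m
e = (rₐ − rₚ)/(rₐ + rₚ) = (1.5712 × 10^8) / (3.0588 × 10^8) = 0.513665
(a) 1 − e² = 0.736148;  p = a(1 − e²) = 1.5294 × 10^8 × 0.736148 = 1.12586 × 10^8 m ≈ 1.126 × 10^8 m
(b) e = 0.513665 ≈ 0.5137
(c) a³ = 3.57737 × 10^24 m³;  T = 2π √(a³/GM) = 2π × 241614 s = 1.51811 × 10^6 s ≈ 17.57 days
(d) vₚ/vₐ = rₐ/rₚ (angular momentum) = (2.315 × 10^8) / (7.438 × 10^7) = 3.1124 ≈ 3.112
(e) vₚ² = GM (2/rₚ − 1/a) = 6.128 × 10^13 × (2.68889 × 10^-8 − 6.53851 × 10^-9) = 1.24707 × 10^6 m²/s²;  vₚ = 1116.73 m/s ≈ 1.117 km/s

Final answer:
(a) semi-latus rectum p = 1.126 × 10^8 m
(b) eccentricity e = 0.5137
(c) orbital period T = 17.57 days
(d) velocity ratio vₚ/vₐ = 3.112
(e) velocity at periapsis vₚ = 1.117 km/s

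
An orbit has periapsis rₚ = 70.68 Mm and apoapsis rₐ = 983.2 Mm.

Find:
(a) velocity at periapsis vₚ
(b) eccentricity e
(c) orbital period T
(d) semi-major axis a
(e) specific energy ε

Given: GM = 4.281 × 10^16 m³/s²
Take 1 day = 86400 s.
rₚ = 70.68 Mm = 7.068 × 10^7 m
rₐ = 983.2 Mm = 9.832 × 10^8 m
GM = 4.281 × 10^16 m³/s²
a = (rₚ + rₐ)/2 = 5.2694 × 10^8 m
e = (rₐ − rₚ)/(rₐ + rₚ) = (9.1252 × 10^8) / (1.05388 × 10^9) = 0.865867
(a) vₚ² = GM (2/rₚ − 1/a) = 4.281 × 10^16 × (2.82965 × 10^-8 − 1.89775 × 10^-9) = 1.13013 × 10^9 m²/s²;  vₚ = 33617.4 m/s ≈ 33.62 km/s
(b) e = 0.865867 ≈ 0.8659
(c) a³ = 1.46313 × 10^26 m³;  T = 2π √(a³/GM) = 2π × 58461.4 s = 367324 s ≈ 4.251 days
(d) a = 5.2694 × 10^8 m ≈ 526.9 Mm
(e) 2a = 1.05388 × 10^9 m;  ε = −GM/(2a) = -4.06213 × 10^7 J/kg ≈ -40.62 MJ/kg

Final answer:
(a) velocity at periapsis vₚ = 33.62 km/s
(b) eccentricity e = 0.8659
(c) orbital period T = 4.251 days
(d) semi-major axis a = 526.9 Mm
(e) specific energy ε = -40.62 MJ/kg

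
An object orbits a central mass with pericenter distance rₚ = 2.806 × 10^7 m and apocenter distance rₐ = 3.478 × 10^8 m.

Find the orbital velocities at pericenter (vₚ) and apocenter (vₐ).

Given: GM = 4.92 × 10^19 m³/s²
rₚ = 2.806 × 10^7 m
rₐ = 3.478 × 10^8 m
GM = 4.92 × 10^19 m³/s²
a = (rₚ + rₐ)/2 = 1.8793 × 10^8 m
Vis-viva: v² = GM (2/r − 1/a)
vₚ² = 4.92 × 10^19 × (7.12758 × 10^-8 − 5.32113 × 10^-9) = 3.24497 × 10^12 m²/s²
vₚ = 1.80138 × 10^6 m/s ≈ 1801 km/s
vₐ² = 4.92 × 10^19 × (5.75043 × 10^-9 − 5.32113 × 10^-9) = 2.11216 × 10^10 m²/s²
vₐ = 145333 m/s ≈ 145.3 km/s

Final answer: vₚ = 1801 km/s, vₐ = 145.3 km/s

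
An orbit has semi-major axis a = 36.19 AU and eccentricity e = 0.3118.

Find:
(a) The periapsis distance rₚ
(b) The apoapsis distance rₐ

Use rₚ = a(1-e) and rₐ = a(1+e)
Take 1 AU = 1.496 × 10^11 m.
a = 36.19 AU = 5.41402 × 10^12 m
e = 0.3118:  1 − e = 0.6882,  1 + e = 1.3118
(a) rₚ = a(1 − e) = 5.41402 × 10^12 m × 0.6882 = 3.72593 × 10^12 m ≈ 24.91 AU
(b) rₐ = a(1 + e) = 5.41402 × 10^12 m × 1.3118 = 7.10212 × 10^12 m ≈ 47.47 AU

Final answer:
(a) rₚ = 24.91 AU
(b) rₐ = 47.47 AU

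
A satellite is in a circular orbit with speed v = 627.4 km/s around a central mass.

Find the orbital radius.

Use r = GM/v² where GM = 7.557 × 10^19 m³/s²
v = 627.4 km/s = 627400 m/s
GM = 7.557 × 10^19 m³/s²
v² = 3.93631 × 10^11 m²/s²
r = GM/v² = (7.557 × 10^19) / (3.93631 × 10^11) = 1.91982 × 10^8 m ≈ 192 Mm

Final answer: 192 Mm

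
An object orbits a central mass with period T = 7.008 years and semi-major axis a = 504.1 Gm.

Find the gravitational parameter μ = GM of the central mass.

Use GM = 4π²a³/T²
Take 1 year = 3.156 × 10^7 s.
T = 7.008 years = 2.21172 × 10^8 s
a = 504.1 Gm = 5.041 × 10^11 m
a³ = 1.281 × 10^35 m³
T² = 4.89173 × 10^16 s²
GM = 4π² × (1.281 × 10^35) / (4.89173 × 10^16) = 1.03383 × 10^20 m³/s²
GM ≈ 1.034 × 10^20 m³/s²

Final answer: GM = 1.034 × 10^20 m³/s²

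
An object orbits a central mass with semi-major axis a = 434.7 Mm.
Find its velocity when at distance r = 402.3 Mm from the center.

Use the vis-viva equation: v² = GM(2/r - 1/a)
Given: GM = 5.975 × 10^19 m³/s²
a = 434.7 Mm = 4.347 × 10^8 m
r = 402.3 Mm = 4.023 × 10^8 m
GM = 5.975 × 10^19 m³/s²
2/r − 1/a = 4.97141 × 10^-9 − 2.30044 × 10^-9 = 2.67098 × 10^-9 m⁻¹
v² = GM (2/r − 1/a) = 1.59591 × 10^11 m²/s²
v = 399488 m/s ≈ 399.5 km/s

Final answer: 399.5 km/s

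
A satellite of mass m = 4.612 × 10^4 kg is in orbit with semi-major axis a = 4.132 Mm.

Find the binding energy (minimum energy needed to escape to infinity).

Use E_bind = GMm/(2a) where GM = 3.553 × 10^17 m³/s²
a = 4.132 Mm = 4.132 × 10^6 m
GM = 3.553 × 10^17 m³/s²
m = 4.612 × 10^4 kg
GMm = 3.553 × 10^17 × 46120 = 1.63864 × 10^22 m³·kg/s²
2a = 8.264 × 10^6 m
E_bind = GMm/(2a) = 1.98287 × 10^15 J ≈ 1.983 PJ

Final answer: 1.983 PJ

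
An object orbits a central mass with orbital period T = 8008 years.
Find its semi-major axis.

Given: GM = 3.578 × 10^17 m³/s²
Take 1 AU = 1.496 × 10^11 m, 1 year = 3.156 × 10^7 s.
T = 8008 years = 2.52732 × 10^11 s
GM = 3.578 × 10^17 m³/s²
Kepler's third law: a³ = GM T² / (4π²)
T² = 6.38737 × 10^22 s²
a³ = (3.578 × 10^17) × (6.38737 × 10^22) / (4π²) = 5.78899 × 10^38 m³
a = (a³)^(1/3) = 8.33427 × 10^12 m ≈ 55.71 AU

Final answer: 55.71 AU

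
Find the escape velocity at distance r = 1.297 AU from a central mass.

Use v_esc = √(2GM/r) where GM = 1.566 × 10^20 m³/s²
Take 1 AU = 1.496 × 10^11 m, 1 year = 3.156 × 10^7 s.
r = 1.297 AU = 1.94031 × 10^11 m
GM = 1.566 × 10^20 m³/s²
2GM/r = 2 × (1.566 × 10^20) / (1.94031 × 10^11) = 1.61417 × 10^9 m²/s²
v_esc = √(2GM/r) = 40176.8 m/s ≈ 8.476 AU/year

Final answer: 8.476 AU/year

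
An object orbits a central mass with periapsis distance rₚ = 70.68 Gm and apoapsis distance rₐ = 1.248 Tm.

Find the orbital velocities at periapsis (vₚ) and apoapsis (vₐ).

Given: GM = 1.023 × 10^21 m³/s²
rₚ = 70.68 Gm = 7.068 × 10^10 m
rₐ = 1.248 Tm = 1.248 × 10^12 m
GM = 1.023 × 10^21 m³/s²
a = (rₚ + rₐ)/2 = 6.5934 × 10^11 m
Vis-viva: v² = GM (2/r − 1/a)
vₚ² = 1.023 × 10^21 × (2.82965 × 10^-11 − 1.51667 × 10^-12) = 2.73958 × 10^10 m²/s²
vₚ = 165517 m/s ≈ 165.5 km/s
vₐ² = 1.023 × 10^21 × (1.60256 × 10^-12 − 1.51667 × 10^-12) = 8.78715 × 10^7 m²/s²
vₐ = 9373.98 m/s ≈ 9.374 km/s

Final answer: vₚ = 165.5 km/s, vₐ = 9.374 km/s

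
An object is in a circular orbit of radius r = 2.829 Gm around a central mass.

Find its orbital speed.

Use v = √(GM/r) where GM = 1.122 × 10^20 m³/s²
r = 2.829 Gm = 2.829 × 10^9 m
GM = 1.122 × 10^20 m³/s²
GM/r = (1.122 × 10^20) / (2.829 × 10^9) = 3.96607 × 10^10 m²/s²
v = √(GM/r) = 199150 m/s ≈ 199.1 km/s

Final answer: 199.1 km/s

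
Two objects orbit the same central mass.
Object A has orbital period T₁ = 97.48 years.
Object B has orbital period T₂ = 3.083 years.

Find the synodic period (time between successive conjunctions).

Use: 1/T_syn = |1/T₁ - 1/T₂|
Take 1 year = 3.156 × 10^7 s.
T₁ = 97.48 years = 3.07647 × 10^9 s
T₂ = 3.083 years = 9.72995 × 10^7 s
1/T₁ = 3.25048 × 10^-10 s⁻¹
1/T₂ = 1.02775 × 10^-8 s⁻¹
|1/T₁ − 1/T₂| = 9.9525 × 10^-9 s⁻¹
T_syn = 1 / |1/T₁ − 1/T₂| = 1.00477 × 10^8 s ≈ 3.184 years

Final answer: T_syn = 3.184 years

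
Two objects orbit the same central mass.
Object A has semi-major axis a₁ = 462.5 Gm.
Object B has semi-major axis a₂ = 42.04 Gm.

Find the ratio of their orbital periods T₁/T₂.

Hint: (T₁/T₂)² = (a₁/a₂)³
a₁ = 462.5 Gm = 4.625 × 10^11 m
a₂ = 42.04 Gm = 4.204 × 10^10 m
a₁/a₂ = 11.0014
T₁/T₂ = (a₁/a₂)^(3/2) = (11.0014)^1.5 = 36.49

Final answer: T₁/T₂ = 36.49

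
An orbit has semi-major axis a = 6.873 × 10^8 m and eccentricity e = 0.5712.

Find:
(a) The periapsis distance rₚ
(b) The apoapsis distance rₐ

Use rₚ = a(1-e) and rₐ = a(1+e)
a = 6.873 × 10^8 m
e = 0.5712:  1 − e = 0.4288,  1 + e = 1.5712
(a) rₚ = a(1 − e) = 6.873 × 10^8 m × 0.4288 = 2.94714 × 10^8 m ≈ 2.947 × 10^8 m
(b) rₐ = a(1 + e) = 6.873 × 10^8 m × 1.5712 = 1.07989 × 10^9 m ≈ 1.08 × 10^9 m

Final answer:
(a) rₚ = 2.947 × 10^8 m
(b) rₐ = 1.08 × 10^9 m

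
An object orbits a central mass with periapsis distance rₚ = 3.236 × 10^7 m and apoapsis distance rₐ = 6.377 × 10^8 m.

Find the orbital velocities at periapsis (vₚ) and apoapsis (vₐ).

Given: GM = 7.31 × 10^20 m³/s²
rₚ = 3.236 × 10^7 m
rₐ = 6.377 × 10^8 m
GM = 7.31 × 10^20 m³/s²
a = (rₚ + rₐ)/2 = 3.3503 × 10^8 m
Vis-viva: v² = GM (2/r − 1/a)
vₚ² = 7.31 × 10^20 × (6.18047 × 10^-8 − 2.98481 × 10^-9) = 4.29973 × 10^13 m²/s²
vₚ = 6.55724 × 10^6 m/s ≈ 6557 km/s
vₐ² = 7.31 × 10^20 × (3.13627 × 10^-9 − 2.98481 × 10^-9) = 1.1072 × 10^11 m²/s²
vₐ = 332746 m/s ≈ 332.7 km/s

Final answer: vₚ = 6557 km/s, vₐ = 332.7 km/s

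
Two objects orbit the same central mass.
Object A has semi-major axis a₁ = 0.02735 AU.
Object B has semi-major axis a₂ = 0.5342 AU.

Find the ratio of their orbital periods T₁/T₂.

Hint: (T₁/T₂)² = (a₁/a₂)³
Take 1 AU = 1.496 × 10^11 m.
a₁ = 0.02735 AU = 4.09156 × 10^9 m
a₂ = 0.5342 AU = 7.99163 × 10^10 m
a₁/a₂ = 0.0511981
T₁/T₂ = (a₁/a₂)^(3/2) = (0.0511981)^1.5 = 0.0115846

Final answer: T₁/T₂ = 0.01158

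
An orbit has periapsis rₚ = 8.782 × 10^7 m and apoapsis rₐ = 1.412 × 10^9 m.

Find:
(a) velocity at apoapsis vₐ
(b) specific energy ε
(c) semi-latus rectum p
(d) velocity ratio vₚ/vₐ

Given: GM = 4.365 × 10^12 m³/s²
rₚ = 8.782 × 10^7 m
rₐ = 1.412 × 10^9 m
GM = 4.365 × 10^12 m³/s²
a = (rₚ + rₐ)/2 = 7.4991 × 10^8 m
e = (rₐ − rₚ)/(rₐ + rₚ) = (1.32418 × 10^9) / (1.49982 × 10^9) = 0.882893
(a) vₐ² = GM (2/rₐ − 1/a) = 4.365 × 10^12 × (1.41643 × 10^-9 − 1.33349 × 10^-9) = 362.021 m²/s²;  vₐ = 19.0269 m/s ≈ 19.03 m/s
(b) 2a = 1.49982 × 10^9 m;  ε = −GM/(2a) = -2910.35 J/kg ≈ -2.91 kJ/kg
(c) 1 − e² = 0.220501;  p = a(1 − e²) = 7.4991 × 10^8 × 0.220501 = 1.65356 × 10^8 m ≈ 1.654 × 10^8 m
(d) vₚ/vₐ = rₐ/rₚ (angular momentum) = (1.412 × 10^9) / (8.782 × 10^7) = 16.0783 ≈ 16.08

Final answer:
(a) velocity at apoapsis vₐ = 19.03 m/s
(b) specific energy ε = -2.91 kJ/kg
(c) semi-latus rectum p = 1.654 × 10^8 m
(d) velocity ratio vₚ/vₐ = 16.08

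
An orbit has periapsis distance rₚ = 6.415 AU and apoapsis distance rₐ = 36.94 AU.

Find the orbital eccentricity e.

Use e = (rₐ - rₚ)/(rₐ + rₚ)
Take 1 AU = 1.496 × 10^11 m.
rₚ = 6.415 AU = 9.59684 × 10^11 m
rₐ = 36.94 AU = 5.52622 × 10^12 m
rₐ − rₚ = 4.56654 × 10^12 m
rₐ + rₚ = 6.48591 × 10^12 m
e = (rₐ − rₚ)/(rₐ + rₚ) = 0.704071

Final answer: e = 0.7041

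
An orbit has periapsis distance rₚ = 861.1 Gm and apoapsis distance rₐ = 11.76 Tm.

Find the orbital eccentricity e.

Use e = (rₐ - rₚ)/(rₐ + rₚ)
rₚ = 861.1 Gm = 8.611 × 10^11 m
rₐ = 11.76 Tm = 1.176 × 10^13 m
rₐ − rₚ = 1.08989 × 10^13 m
rₐ + rₚ = 1.26211 × 10^13 m
e = (rₐ − rₚ)/(rₐ + rₚ) = 0.863546

Final answer: e = 0.8635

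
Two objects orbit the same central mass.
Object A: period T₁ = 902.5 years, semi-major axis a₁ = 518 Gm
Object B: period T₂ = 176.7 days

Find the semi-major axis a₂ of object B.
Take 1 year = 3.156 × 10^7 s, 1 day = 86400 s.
T₁ = 902.5 years = 2.84829 × 10^10 s
T₂ = 176.7 days = 1.52669 × 10^7 s
a₁ = 518 Gm = 5.18 × 10^11 m
Kepler's third law: (T₂/T₁)² = (a₂/a₁)³  ⇒  a₂ = a₁ (T₂/T₁)^(2/3)
T₂/T₁ = 0.000536002
(T₂/T₁)^(2/3) = 0.00659848
a₂ = 5.18 × 10^11 m × 0.00659848 = 3.41801 × 10^9 m ≈ 3.418 Gm

Final answer: a₂ = 3.418 Gm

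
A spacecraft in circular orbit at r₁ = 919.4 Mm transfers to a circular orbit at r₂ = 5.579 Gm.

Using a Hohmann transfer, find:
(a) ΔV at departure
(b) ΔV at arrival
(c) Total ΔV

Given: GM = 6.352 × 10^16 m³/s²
r₁ = 919.4 Mm = 9.194 × 10^8 m
r₂ = 5.579 Gm = 5.579 × 10^9 m
GM = 6.352 × 10^16 m³/s²
Transfer ellipse: a_t = (r₁ + r₂)/2 = 3.2492 × 10^9 m
Circular speed at r₁: v₁ = √(GM/r₁) = 8311.95 m/s
Transfer speed at r₁ (periapsis): v₁ₜ = √(GM(2/r₁ − 1/a_t)) = 10891.6 m/s
(a) ΔV₁ = v₁ₜ − v₁ = 2579.68 m/s ≈ 2.58 km/s
Circular speed at r₂: v₂ = √(GM/r₂) = 3374.25 m/s
Transfer speed at r₂ (apoapsis): v₂ₜ = √(GM(2/r₂ − 1/a_t)) = 1794.9 m/s
(b) ΔV₂ = v₂ − v₂ₜ = 1579.35 m/s ≈ 1.579 km/s
(c) ΔV_total = ΔV₁ + ΔV₂ = 4159.03 m/s ≈ 4.159 km/s

Final answer:
(a) ΔV₁ = 2.58 km/s
(b) ΔV₂ = 1.579 km/s
(c) ΔV_total = 4.159 km/s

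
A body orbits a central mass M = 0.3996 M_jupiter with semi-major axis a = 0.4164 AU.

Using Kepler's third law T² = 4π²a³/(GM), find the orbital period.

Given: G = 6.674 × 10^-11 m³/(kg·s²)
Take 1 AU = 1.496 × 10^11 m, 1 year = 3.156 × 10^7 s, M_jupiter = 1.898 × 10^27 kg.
M = 0.3996 M_jupiter = 7.58441 × 10^26 kg
GM = G × M = 6.674 × 10^-11 × 7.58441 × 10^26 = 5.06183 × 10^16 m³/s²
a = 0.4164 AU = 6.22934 × 10^10 m
a³ = 2.41728 × 10^32 m³
T = 2π √(a³/GM) = 2π √((2.41728 × 10^32) / (5.06183 × 10^16)) = 2π × 6.9105 × 10^7 s
T = 4.342 × 10^8 s ≈ 13.76 years

Final answer: 13.76 years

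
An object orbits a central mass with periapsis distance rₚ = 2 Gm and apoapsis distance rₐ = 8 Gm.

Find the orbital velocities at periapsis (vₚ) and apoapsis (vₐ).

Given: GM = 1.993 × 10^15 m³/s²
rₚ = 2 Gm = 2 × 10^9 m
rₐ = 8 Gm = 8 × 10^9 m
GM = 1.993 × 10^15 m³/s²
a = (rₚ + rₐ)/2 = 5 × 10^9 m
Vis-viva: v² = GM (2/r − 1/a)
vₚ² = 1.993 × 10^15 × (1 × 10^-9 − 2 × 10^-10) = 1.5944 × 10^6 m²/s²
vₚ = 1262.7 m/s ≈ 1.263 km/s
vₐ² = 1.993 × 10^15 × (2.5 × 10^-10 − 2 × 10^-10) = 99650 m²/s²
vₐ = 315.674 m/s ≈ 315.7 m/s

Final answer: vₚ = 1.263 km/s, vₐ = 315.7 m/s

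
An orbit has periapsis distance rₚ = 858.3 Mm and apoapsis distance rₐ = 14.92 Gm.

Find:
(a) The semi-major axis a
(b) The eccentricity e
rₚ = 858.3 Mm = 8.583 × 10^8 m
rₐ = 14.92 Gm = 1.492 × 10^10 m
(a) a = (rₚ + rₐ)/2 = 7.88915 × 10^9 m ≈ 7.889 Gm
(b) e = (rₐ − rₚ)/(rₐ + rₚ) = (1.40617 × 10^10) / (1.57783 × 10^10) = 0.891205

Final answer:
(a) a = 7.889 Gm
(b) e = 0.8912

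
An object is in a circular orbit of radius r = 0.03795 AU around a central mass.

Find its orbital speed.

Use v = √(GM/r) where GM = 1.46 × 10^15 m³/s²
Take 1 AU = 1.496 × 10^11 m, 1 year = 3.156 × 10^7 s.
r = 0.03795 AU = 5.67732 × 10^9 m
GM = 1.46 × 10^15 m³/s²
GM/r = (1.46 × 10^15) / (5.67732 × 10^9) = 257164 m²/s²
v = √(GM/r) = 507.113 m/s ≈ 0.107 AU/year

Final answer: 0.107 AU/year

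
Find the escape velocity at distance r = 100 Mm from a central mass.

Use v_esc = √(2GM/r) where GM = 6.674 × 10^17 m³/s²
r = 100 Mm = 1 × 10^8 m
GM = 6.674 × 10^17 m³/s²
2GM/r = 2 × (6.674 × 10^17) / (1 × 10^8) = 1.3348 × 10^10 m²/s²
v_esc = √(2GM/r) = 115534 m/s ≈ 115.5 km/s

Final answer: 115.5 km/s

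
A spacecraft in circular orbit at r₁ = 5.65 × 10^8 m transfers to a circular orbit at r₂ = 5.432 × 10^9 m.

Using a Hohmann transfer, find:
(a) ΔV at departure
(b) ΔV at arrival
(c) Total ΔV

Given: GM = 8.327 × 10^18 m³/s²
r₁ = 5.65 × 10^8 m
r₂ = 5.432 × 10^9 m
GM = 8.327 × 10^18 m³/s²
Transfer ellipse: a_t = (r₁ + r₂)/2 = 2.9985 × 10^9 m
Circular speed at r₁: v₁ = √(GM/r₁) = 121400 m/s
Transfer speed at r₁ (periapsis): v₁ₜ = √(GM(2/r₁ − 1/a_t)) = 163398 m/s
(a) ΔV₁ = v₁ₜ − v₁ = 41998.1 m/s ≈ 42 km/s
Circular speed at r₂: v₂ = √(GM/r₂) = 39152.9 m/s
Transfer speed at r₂ (apoapsis): v₂ₜ = √(GM(2/r₂ − 1/a_t)) = 16995.6 m/s
(b) ΔV₂ = v₂ − v₂ₜ = 22157.3 m/s ≈ 22.16 km/s
(c) ΔV_total = ΔV₁ + ΔV₂ = 64155.4 m/s ≈ 64.16 km/s

Final answer:
(a) ΔV₁ = 42 km/s
(b) ΔV₂ = 22.16 km/s
(c) ΔV_total = 64.16 km/s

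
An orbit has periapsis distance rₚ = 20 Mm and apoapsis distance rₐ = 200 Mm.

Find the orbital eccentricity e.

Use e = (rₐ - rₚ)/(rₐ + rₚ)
rₚ = 20 Mm = 2 × 10^7 m
rₐ = 200 Mm = 2 × 10^8 m
rₐ − rₚ = 1.8 × 10^8 m
rₐ + rₚ = 2.2 × 10^8 m
e = (rₐ − rₚ)/(rₐ + rₚ) = 0.818182

Final answer: e = 0.8182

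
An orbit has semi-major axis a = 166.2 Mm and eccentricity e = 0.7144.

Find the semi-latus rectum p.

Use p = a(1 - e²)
a = 166.2 Mm = 1.662 × 10^8 m
e = 0.7144,  e² = 0.510367,  1 − e² = 0.489633
p = a(1 − e²) = 1.662 × 10^8 m × 0.489633 = 8.13769 × 10^7 m ≈ 81.38 Mm

Final answer: p = 81.38 Mm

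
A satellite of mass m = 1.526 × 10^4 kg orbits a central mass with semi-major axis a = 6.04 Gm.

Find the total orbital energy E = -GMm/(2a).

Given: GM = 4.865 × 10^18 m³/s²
a = 6.04 Gm = 6.04 × 10^9 m
GM = 4.865 × 10^18 m³/s²
2a = 1.208 × 10^10 m
GMm = 4.865 × 10^18 × 15260 = 7.42399 × 10^22 m³·kg/s²
E = −GMm/(2a) = -6.14569 × 10^12 J ≈ -6.146 TJ

Final answer: -6.146 TJ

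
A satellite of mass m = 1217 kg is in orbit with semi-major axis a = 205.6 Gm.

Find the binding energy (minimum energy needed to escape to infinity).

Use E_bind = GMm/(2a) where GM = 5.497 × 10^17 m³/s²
a = 205.6 Gm = 2.056 × 10^11 m
GM = 5.497 × 10^17 m³/s²
m = 1217 kg
GMm = 5.497 × 10^17 × 1217 = 6.68985 × 10^20 m³·kg/s²
2a = 4.112 × 10^11 m
E_bind = GMm/(2a) = 1.62691 × 10^9 J ≈ 1.627 GJ

Final answer: 1.627 GJ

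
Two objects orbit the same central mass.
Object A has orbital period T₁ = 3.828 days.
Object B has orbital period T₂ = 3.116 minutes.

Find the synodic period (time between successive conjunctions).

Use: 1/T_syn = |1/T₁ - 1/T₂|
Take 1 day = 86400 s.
T₁ = 3.828 days = 330739 s
T₂ = 3.116 minutes = 186.96 s
1/T₁ = 3.02353 × 10^-6 s⁻¹
1/T₂ = 0.00534874 s⁻¹
|1/T₁ − 1/T₂| = 0.00534571 s⁻¹
T_syn = 1 / |1/T₁ − 1/T₂| = 187.066 s ≈ 3.118 minutes

Final answer: T_syn = 3.118 minutes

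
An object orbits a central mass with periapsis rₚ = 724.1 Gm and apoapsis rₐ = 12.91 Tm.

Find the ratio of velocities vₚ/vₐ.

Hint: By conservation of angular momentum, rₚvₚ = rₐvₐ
rₚ = 724.1 Gm = 7.241 × 10^11 m
rₐ = 12.91 Tm = 1.291 × 10^13 m
rₚvₚ = rₐvₐ  ⇒  vₚ/vₐ = rₐ/rₚ
vₚ/vₐ = (1.291 × 10^13) / (7.241 × 10^11) = 17.829

Final answer: vₚ/vₐ = 17.83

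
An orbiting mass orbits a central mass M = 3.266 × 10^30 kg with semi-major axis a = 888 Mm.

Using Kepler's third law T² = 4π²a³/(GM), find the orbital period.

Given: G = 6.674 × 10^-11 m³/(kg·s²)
M = 3.266 × 10^30 kg
GM = G × M = 6.674 × 10^-11 × 3.266 × 10^30 = 2.17973 × 10^20 m³/s²
a = 888 Mm = 8.88 × 10^8 m
a³ = 7.00227 × 10^26 m³
T = 2π √(a³/GM) = 2π √((7.00227 × 10^26) / (2.17973 × 10^20)) = 2π × 1792.33 s
T = 11261.5 s ≈ 3.128 hours

Final answer: 3.128 hours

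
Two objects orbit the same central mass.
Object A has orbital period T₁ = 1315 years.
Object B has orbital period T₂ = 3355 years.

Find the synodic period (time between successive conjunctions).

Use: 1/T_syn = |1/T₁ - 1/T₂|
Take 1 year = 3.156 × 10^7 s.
T₁ = 1315 years = 4.15014 × 10^10 s
T₂ = 3355 years = 1.05884 × 10^11 s
1/T₁ = 2.40956 × 10^-11 s⁻¹
1/T₂ = 9.44432 × 10^-12 s⁻¹
|1/T₁ − 1/T₂| = 1.46513 × 10^-11 s⁻¹
T_syn = 1 / |1/T₁ − 1/T₂| = 6.82535 × 10^10 s ≈ 2163 years

Final answer: T_syn = 2163 years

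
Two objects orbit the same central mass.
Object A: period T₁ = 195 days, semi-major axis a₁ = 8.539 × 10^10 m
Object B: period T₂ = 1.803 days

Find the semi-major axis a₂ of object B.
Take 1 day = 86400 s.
T₁ = 195 days = 1.6848 × 10^7 s
T₂ = 1.803 days = 155779 s
a₁ = 8.539 × 10^10 m
Kepler's third law: (T₂/T₁)² = (a₂/a₁)³  ⇒  a₂ = a₁ (T₂/T₁)^(2/3)
T₂/T₁ = 0.00924615
(T₂/T₁)^(2/3) = 0.0440529
a₂ = 8.539 × 10^10 m × 0.0440529 = 3.76167 × 10^9 m ≈ 3.762 × 10^9 m

Final answer: a₂ = 3.762 × 10^9 m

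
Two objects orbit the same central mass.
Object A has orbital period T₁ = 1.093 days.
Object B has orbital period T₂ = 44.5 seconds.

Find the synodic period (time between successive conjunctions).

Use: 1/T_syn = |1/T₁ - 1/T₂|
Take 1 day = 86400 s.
T₁ = 1.093 days = 94435.2 s
T₂ = 44.5 seconds
1/T₁ = 1.05893 × 10^-5 s⁻¹
1/T₂ = 0.0224719 s⁻¹
|1/T₁ − 1/T₂| = 0.0224613 s⁻¹
T_syn = 1 / |1/T₁ − 1/T₂| = 44.521 s ≈ 44.52 seconds

Final answer: T_syn = 44.52 seconds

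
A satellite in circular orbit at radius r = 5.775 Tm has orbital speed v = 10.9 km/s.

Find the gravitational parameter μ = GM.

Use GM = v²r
r = 5.775 Tm = 5.775 × 10^12 m
v = 10.9 km/s = 10900 m/s
v² = 1.1881 × 10^8 m²/s²
GM = v²r = 1.1881 × 10^8 × 5.775 × 10^12 = 6.86128 × 10^20 m³/s²
GM ≈ 6.861 × 10^20 m³/s²

Final answer: GM = 6.861 × 10^20 m³/s²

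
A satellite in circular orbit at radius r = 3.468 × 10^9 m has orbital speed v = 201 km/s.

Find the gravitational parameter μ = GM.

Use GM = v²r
r = 3.468 × 10^9 m
v = 201 km/s = 201000 m/s
v² = 4.0401 × 10^10 m²/s²
GM = v²r = 4.0401 × 10^10 × 3.468 × 10^9 = 1.40111 × 10^20 m³/s²
GM ≈ 1.401 × 10^20 m³/s²

Final answer: GM = 1.401 × 10^20 m³/s²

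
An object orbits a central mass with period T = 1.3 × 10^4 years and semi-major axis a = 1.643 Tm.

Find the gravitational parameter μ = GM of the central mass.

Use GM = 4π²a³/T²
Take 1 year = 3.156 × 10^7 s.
T = 1.3 × 10^4 years = 4.1028 × 10^11 s
a = 1.643 Tm = 1.643 × 10^12 m
a³ = 4.43519 × 10^36 m³
T² = 1.6833 × 10^23 s²
GM = 4π² × (4.43519 × 10^36) / (1.6833 × 10^23) = 1.04019 × 10^15 m³/s²
GM ≈ 1.04 × 10^15 m³/s²

Final answer: GM = 1.04 × 10^15 m³/s²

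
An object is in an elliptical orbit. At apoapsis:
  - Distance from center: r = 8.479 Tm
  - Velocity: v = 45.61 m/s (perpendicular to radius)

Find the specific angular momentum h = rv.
r = 8.479 Tm = 8.479 × 10^12 m
v = 45.61 m/s
h = rv = 8.479 × 10^12 × 45.61 = 3.86727 × 10^14 m²/s ≈ 3.867 × 10^14 m²/s

Final answer: h = 3.867 × 10^14 m²/s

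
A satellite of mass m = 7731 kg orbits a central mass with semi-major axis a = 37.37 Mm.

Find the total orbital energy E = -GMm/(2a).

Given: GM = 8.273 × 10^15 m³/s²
a = 37.37 Mm = 3.737 × 10^7 m
GM = 8.273 × 10^15 m³/s²
2a = 7.474 × 10^7 m
GMm = 8.273 × 10^15 × 7731 = 6.39586 × 10^19 m³·kg/s²
E = −GMm/(2a) = -8.55747 × 10^11 J ≈ -855.7 GJ

Final answer: -855.7 GJ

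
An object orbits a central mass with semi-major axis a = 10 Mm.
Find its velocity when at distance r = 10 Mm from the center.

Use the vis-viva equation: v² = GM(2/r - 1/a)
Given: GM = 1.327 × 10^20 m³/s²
a = 10 Mm = 1 × 10^7 m
r = 10 Mm = 1 × 10^7 m
GM = 1.327 × 10^20 m³/s²
2/r − 1/a = 2 × 10^-7 − 1 × 10^-7 = 1 × 10^-7 m⁻¹
v² = GM (2/r − 1/a) = 1.327 × 10^13 m²/s²
v = 3.6428 × 10^6 m/s ≈ 3643 km/s

Final answer: 3643 km/s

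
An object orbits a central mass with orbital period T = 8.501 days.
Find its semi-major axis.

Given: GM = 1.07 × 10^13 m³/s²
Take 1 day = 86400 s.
T = 8.501 days = 734486 s
GM = 1.07 × 10^13 m³/s²
Kepler's third law: a³ = GM T² / (4π²)
T² = 5.3947 × 10^11 s²
a³ = (1.07 × 10^13) × (5.3947 × 10^11) / (4π²) = 1.46215 × 10^23 m³
a = (a³)^(1/3) = 5.26822 × 10^7 m ≈ 52.68 Mm

Final answer: 52.68 Mm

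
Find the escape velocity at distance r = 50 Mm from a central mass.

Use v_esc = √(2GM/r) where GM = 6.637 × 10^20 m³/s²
r = 50 Mm = 5 × 10^7 m
GM = 6.637 × 10^20 m³/s²
2GM/r = 2 × (6.637 × 10^20) / (5 × 10^7) = 2.6548 × 10^13 m²/s²
v_esc = √(2GM/r) = 5.15248 × 10^6 m/s ≈ 5152 km/s

Final answer: 5152 km/s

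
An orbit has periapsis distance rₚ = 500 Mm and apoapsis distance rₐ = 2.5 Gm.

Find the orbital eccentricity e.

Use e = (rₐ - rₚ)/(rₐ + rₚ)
rₚ = 500 Mm = 5 × 10^8 m
rₐ = 2.5 Gm = 2.5 × 10^9 m
rₐ − rₚ = 2 × 10^9 m
rₐ + rₚ = 3 × 10^9 m
e = (rₐ − rₚ)/(rₐ + rₚ) = 0.666667

Final answer: e = 0.6667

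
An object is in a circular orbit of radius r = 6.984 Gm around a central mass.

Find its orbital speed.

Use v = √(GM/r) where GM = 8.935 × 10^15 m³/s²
r = 6.984 Gm = 6.984 × 10^9 m
GM = 8.935 × 10^15 m³/s²
GM/r = (8.935 × 10^15) / (6.984 × 10^9) = 1.27935 × 10^6 m²/s²
v = √(GM/r) = 1131.08 m/s ≈ 1.131 km/s

Final answer: 1.131 km/s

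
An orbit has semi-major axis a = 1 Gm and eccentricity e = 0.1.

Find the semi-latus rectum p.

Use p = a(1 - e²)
a = 1 Gm = 1 × 10^9 m
e = 0.1,  e² = 0.01,  1 − e² = 0.99
p = a(1 − e²) = 1 × 10^9 m × 0.99 = 9.9 × 10^8 m ≈ 990 Mm

Final answer: p = 990 Mm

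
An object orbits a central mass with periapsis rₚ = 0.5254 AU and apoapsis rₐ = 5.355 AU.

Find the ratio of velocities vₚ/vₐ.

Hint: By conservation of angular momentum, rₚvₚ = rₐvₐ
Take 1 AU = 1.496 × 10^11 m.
rₚ = 0.5254 AU = 7.85998 × 10^10 m
rₐ = 5.355 AU = 8.01108 × 10^11 m
rₚvₚ = rₐvₐ  ⇒  vₚ/vₐ = rₐ/rₚ
vₚ/vₐ = (8.01108 × 10^11) / (7.85998 × 10^10) = 10.1922

Final answer: vₚ/vₐ = 10.19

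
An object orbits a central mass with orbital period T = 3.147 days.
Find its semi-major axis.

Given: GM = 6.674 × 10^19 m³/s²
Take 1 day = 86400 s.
T = 3.147 days = 271901 s
GM = 6.674 × 10^19 m³/s²
Kepler's third law: a³ = GM T² / (4π²)
T² = 7.393 × 10^10 s²
a³ = (6.674 × 10^19) × (7.393 × 10^10) / (4π²) = 1.24982 × 10^29 m³
a = (a³)^(1/3) = 4.99976 × 10^9 m ≈ 5 Gm

Final answer: 5 Gm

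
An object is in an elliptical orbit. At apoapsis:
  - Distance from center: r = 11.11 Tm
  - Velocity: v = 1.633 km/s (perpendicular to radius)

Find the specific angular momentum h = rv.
r = 11.11 Tm = 1.111 × 10^13 m
v = 1.633 km/s = 1633 m/s
h = rv = 1.111 × 10^13 × 1633 = 1.81426 × 10^16 m²/s ≈ 1.814 × 10^16 m²/s

Final answer: h = 1.814 × 10^16 m²/s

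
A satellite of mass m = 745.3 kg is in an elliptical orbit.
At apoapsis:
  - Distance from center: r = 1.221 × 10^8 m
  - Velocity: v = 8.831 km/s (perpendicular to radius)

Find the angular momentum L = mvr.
r = 1.221 × 10^8 m
v = 8.831 km/s = 8831 m/s
vr = 8831 × 1.221 × 10^8 = 1.07827 × 10^12 m²/s
L = m × vr = 745.3 × 1.07827 × 10^12 = 8.03631 × 10^14 kg·m²/s ≈ 8.036 × 10^14 kg·m²/s

Final answer: L = 8.036 × 10^14 kg·m²/s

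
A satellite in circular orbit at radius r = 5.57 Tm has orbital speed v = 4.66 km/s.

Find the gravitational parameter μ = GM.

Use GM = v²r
r = 5.57 Tm = 5.57 × 10^12 m
v = 4.66 km/s = 4660 m/s
v² = 2.17156 × 10^7 m²/s²
GM = v²r = 2.17156 × 10^7 × 5.57 × 10^12 = 1.20956 × 10^20 m³/s²
GM ≈ 1.21 × 10^20 m³/s²

Final answer: GM = 1.21 × 10^20 m³/s²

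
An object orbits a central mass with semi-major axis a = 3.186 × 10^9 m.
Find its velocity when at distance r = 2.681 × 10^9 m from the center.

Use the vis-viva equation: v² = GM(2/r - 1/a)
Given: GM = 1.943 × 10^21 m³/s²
a = 3.186 × 10^9 m
r = 2.681 × 10^9 m
GM = 1.943 × 10^21 m³/s²
2/r − 1/a = 7.4599 × 10^-10 − 3.13873 × 10^-10 = 4.32117 × 10^-10 m⁻¹
v² = GM (2/r − 1/a) = 8.39604 × 10^11 m²/s²
v = 916299 m/s ≈ 916.3 km/s

Final answer: 916.3 km/s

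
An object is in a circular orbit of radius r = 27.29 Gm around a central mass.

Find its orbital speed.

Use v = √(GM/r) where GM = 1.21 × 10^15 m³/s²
r = 27.29 Gm = 2.729 × 10^10 m
GM = 1.21 × 10^15 m³/s²
GM/r = (1.21 × 10^15) / (2.729 × 10^10) = 44338.6 m²/s²
v = √(GM/r) = 210.567 m/s ≈ 210.6 m/s

Final answer: 210.6 m/s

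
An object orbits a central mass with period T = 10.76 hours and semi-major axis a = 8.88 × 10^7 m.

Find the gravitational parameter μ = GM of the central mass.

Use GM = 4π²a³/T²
T = 10.76 hours = 38736 s
a = 8.88 × 10^7 m
a³ = 7.00227 × 10^23 m³
T² = 1.50048 × 10^9 s²
GM = 4π² × (7.00227 × 10^23) / (1.50048 × 10^9) = 1.84234 × 10^16 m³/s²
GM ≈ 1.842 × 10^16 m³/s²

Final answer: GM = 1.842 × 10^16 m³/s²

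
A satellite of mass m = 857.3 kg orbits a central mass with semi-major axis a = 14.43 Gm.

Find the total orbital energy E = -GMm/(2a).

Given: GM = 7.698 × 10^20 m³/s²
a = 14.43 Gm = 1.443 × 10^10 m
GM = 7.698 × 10^20 m³/s²
2a = 2.886 × 10^10 m
GMm = 7.698 × 10^20 × 857.3 = 6.5995 × 10^23 m³·kg/s²
E = −GMm/(2a) = -2.28673 × 10^13 J ≈ -22.87 TJ

Final answer: -22.87 TJ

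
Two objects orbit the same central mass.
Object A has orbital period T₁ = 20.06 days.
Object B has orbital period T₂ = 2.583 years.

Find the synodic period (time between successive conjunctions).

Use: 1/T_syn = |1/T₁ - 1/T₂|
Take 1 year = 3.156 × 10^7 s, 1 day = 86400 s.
T₁ = 20.06 days = 1.73318 × 10^6 s
T₂ = 2.583 years = 8.15195 × 10^7 s
1/T₁ = 5.76973 × 10^-7 s⁻¹
1/T₂ = 1.2267 × 10^-8 s⁻¹
|1/T₁ − 1/T₂| = 5.64706 × 10^-7 s⁻¹
T_syn = 1 / |1/T₁ − 1/T₂| = 1.77083 × 10^6 s ≈ 20.5 days

Final answer: T_syn = 20.5 days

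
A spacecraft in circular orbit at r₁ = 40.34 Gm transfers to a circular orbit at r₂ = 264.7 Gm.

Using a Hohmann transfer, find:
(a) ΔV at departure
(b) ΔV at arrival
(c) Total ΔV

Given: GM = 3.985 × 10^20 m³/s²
r₁ = 40.34 Gm = 4.034 × 10^10 m
r₂ = 264.7 Gm = 2.647 × 10^11 m
GM = 3.985 × 10^20 m³/s²
Transfer ellipse: a_t = (r₁ + r₂)/2 = 1.5252 × 10^11 m
Circular speed at r₁: v₁ = √(GM/r₁) = 99390.8 m/s
Transfer speed at r₁ (periapsis): v₁ₜ = √(GM(2/r₁ − 1/a_t)) = 130936 m/s
(a) ΔV₁ = v₁ₜ − v₁ = 31545.4 m/s ≈ 31.55 km/s
Circular speed at r₂: v₂ = √(GM/r₂) = 38800.5 m/s
Transfer speed at r₂ (apoapsis): v₂ₜ = √(GM(2/r₂ − 1/a_t)) = 19954.5 m/s
(b) ΔV₂ = v₂ − v₂ₜ = 18845.9 m/s ≈ 18.85 km/s
(c) ΔV_total = ΔV₁ + ΔV₂ = 50391.4 m/s ≈ 50.39 km/s

Final answer:
(a) ΔV₁ = 31.55 km/s
(b) ΔV₂ = 18.85 km/s
(c) ΔV_total = 50.39 km/s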